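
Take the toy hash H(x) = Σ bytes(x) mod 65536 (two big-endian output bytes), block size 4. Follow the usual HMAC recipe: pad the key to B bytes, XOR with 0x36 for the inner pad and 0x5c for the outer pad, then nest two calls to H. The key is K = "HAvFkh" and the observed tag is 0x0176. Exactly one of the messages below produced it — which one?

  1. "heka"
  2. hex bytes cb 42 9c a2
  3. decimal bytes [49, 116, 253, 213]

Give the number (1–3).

2

Key "HAvFkh" = 48 41 76 46 6b 68 is 6 bytes > B = 4, so hash it first: H(key) = 02 18, then zero-pad to 4 bytes: K' = 02 18 00 00.
K' ⊕ ipad = 34 2e 36 36; K' ⊕ opad = 5e 44 5c 5c.
m1: inner = H(34 2e 36 36 68 65 6b 61) = 02 67; tag = H(5e 44 5c 5c 02 67) = 01c3
m2: inner = H(34 2e 36 36 cb 42 9c a2) = 03 19; tag = H(5e 44 5c 5c 03 19) = 0176 ← matches
m3: inner = H(34 2e 36 36 31 74 fd d5) = 03 45; tag = H(5e 44 5c 5c 03 45) = 01a2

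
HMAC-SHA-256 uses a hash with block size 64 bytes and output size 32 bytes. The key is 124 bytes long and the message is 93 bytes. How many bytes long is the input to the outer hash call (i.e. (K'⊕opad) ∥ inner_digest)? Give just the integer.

96

Key is 124 > 64 bytes, so it is hashed to 32 bytes then zero-padded to 64: |K'| = 64.
Outer input = (K'⊕opad) ∥ H(inner) → 64 + 32 = 96 bytes.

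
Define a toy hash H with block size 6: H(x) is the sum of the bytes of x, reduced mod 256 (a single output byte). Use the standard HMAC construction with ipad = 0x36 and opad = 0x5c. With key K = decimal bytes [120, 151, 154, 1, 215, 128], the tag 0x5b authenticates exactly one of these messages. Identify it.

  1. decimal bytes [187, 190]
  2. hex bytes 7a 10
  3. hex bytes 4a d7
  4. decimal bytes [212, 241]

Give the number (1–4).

Key decimal bytes [120, 151, 154, 1, 215, 128] = 78 97 9a 01 d7 80 is exactly B = 6 bytes: K' = 78 97 9a 01 d7 80.
K' ⊕ ipad = 4e a1 ac 37 e1 b6; K' ⊕ opad = 24 cb c6 5d 8b dc.
m1: inner = H(4e a1 ac 37 e1 b6 bb be) = e2; tag = H(24 cb c6 5d 8b dc e2) = 5b ← matches
m2: inner = H(4e a1 ac 37 e1 b6 7a 10) = f3; tag = H(24 cb c6 5d 8b dc f3) = 6c
m3: inner = H(4e a1 ac 37 e1 b6 4a d7) = 8a; tag = H(24 cb c6 5d 8b dc 8a) = 03
m4: inner = H(4e a1 ac 37 e1 b6 d4 f1) = 2e; tag = H(24 cb c6 5d 8b dc 2e) = a7

1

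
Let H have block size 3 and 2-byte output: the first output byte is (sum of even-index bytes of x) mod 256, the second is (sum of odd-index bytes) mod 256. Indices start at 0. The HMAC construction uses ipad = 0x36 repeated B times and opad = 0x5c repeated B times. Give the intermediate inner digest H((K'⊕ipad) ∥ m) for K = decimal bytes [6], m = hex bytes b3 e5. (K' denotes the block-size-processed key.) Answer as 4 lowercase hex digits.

Key decimal bytes [6] = 06 is 1 byte ≤ B = 3; zero-pad to 3 bytes: K' = 06 00 00.
K' ⊕ ipad = 30 36 36.
Inner input = 30 36 36 ∥ b3 e5.
Inner hash: even-index sum = 331 mod 256 = 75; odd-index sum = 233 mod 256 = 233 → 4b e9.

4be9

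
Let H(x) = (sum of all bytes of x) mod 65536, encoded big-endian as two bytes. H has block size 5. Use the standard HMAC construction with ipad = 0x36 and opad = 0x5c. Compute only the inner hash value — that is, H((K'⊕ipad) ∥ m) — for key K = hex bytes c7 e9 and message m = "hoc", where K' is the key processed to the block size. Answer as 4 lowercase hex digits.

03ac

Key hex bytes c7 e9 is 2 bytes ≤ B = 5; zero-pad to 5 bytes: K' = c7 e9 00 00 00.
K' ⊕ ipad = f1 df 36 36 36.
Inner input = f1 df 36 36 36 ∥ 68 6f 63.
Inner hash: sum = 241+223+54+54+54+104+111+99 = 940 → 03 ac.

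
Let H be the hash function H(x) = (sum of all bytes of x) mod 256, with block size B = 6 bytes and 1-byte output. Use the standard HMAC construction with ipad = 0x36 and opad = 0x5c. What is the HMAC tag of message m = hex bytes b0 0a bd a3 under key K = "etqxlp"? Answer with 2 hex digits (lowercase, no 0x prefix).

f2

Key "etqxlp" = 65 74 71 78 6c 70 is exactly B = 6 bytes: K' = 65 74 71 78 6c 70.
K' ⊕ ipad = 53 42 47 4e 5a 46.  K' ⊕ opad = 39 28 2d 24 30 2c.
Inner input = (K'⊕ipad) ∥ m = 53 42 47 4e 5a 46 ∥ b0 0a bd a3.
Inner hash: sum = 83+66+71+78+90+70+176+10+189+163 = 996; mod 256 = 228 → e4.
Outer input = (K'⊕opad) ∥ inner = 39 28 2d 24 30 2c ∥ e4.
Outer hash (tag): sum = 57+40+45+36+48+44+228 = 498; mod 256 = 242 → f2.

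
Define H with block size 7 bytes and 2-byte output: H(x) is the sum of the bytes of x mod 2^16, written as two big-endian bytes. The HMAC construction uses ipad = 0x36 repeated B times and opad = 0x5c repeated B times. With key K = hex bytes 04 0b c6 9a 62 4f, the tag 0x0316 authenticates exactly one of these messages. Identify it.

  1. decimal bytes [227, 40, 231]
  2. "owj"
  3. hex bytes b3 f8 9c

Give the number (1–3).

3

Key hex bytes 04 0b c6 9a 62 4f is 6 bytes ≤ B = 7; zero-pad to 7 bytes: K' = 04 0b c6 9a 62 4f 00.
K' ⊕ ipad = 32 3d f0 ac 54 79 36; K' ⊕ opad = 58 57 9a c6 3e 13 5c.
m1: inner = H(32 3d f0 ac 54 79 36 e3 28 e7) = 05 00; tag = H(58 57 9a c6 3e 13 5c 05 00) = 02c1
m2: inner = H(32 3d f0 ac 54 79 36 6f 77 6a) = 04 5e; tag = H(58 57 9a c6 3e 13 5c 04 5e) = 031e
m3: inner = H(32 3d f0 ac 54 79 36 b3 f8 9c) = 05 55; tag = H(58 57 9a c6 3e 13 5c 05 55) = 0316 ← matches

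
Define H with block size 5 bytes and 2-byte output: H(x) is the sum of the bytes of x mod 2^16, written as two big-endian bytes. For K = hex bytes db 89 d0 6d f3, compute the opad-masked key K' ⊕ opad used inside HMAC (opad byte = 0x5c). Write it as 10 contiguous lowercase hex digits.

Key hex bytes db 89 d0 6d f3 is exactly B = 5 bytes: K' = db 89 d0 6d f3.
XOR each byte with 0x5c: db⊕5c=87, 89⊕5c=d5, d0⊕5c=8c, 6d⊕5c=31, f3⊕5c=af.

87d58c31af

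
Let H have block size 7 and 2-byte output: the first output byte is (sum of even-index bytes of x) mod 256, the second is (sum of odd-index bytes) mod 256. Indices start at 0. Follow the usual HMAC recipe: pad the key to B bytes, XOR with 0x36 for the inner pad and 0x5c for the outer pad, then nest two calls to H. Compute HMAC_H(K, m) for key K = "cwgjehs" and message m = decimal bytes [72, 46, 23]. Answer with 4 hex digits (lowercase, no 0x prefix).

3c01

Key "cwgjehs" = 63 77 67 6a 65 68 73 is exactly B = 7 bytes: K' = 63 77 67 6a 65 68 73.
K' ⊕ ipad = 55 41 51 5c 53 5e 45.  K' ⊕ opad = 3f 2b 3b 36 39 34 2f.
Inner input = (K'⊕ipad) ∥ m = 55 41 51 5c 53 5e 45 ∥ 48 2e 17.
Inner hash: even-index sum = 364 mod 256 = 108; odd-index sum = 346 mod 256 = 90 → 6c 5a.
Outer input = (K'⊕opad) ∥ inner = 3f 2b 3b 36 39 34 2f ∥ 6c 5a.
Outer hash (tag): even-index sum = 316 mod 256 = 60; odd-index sum = 257 mod 256 = 1 → 3c 01.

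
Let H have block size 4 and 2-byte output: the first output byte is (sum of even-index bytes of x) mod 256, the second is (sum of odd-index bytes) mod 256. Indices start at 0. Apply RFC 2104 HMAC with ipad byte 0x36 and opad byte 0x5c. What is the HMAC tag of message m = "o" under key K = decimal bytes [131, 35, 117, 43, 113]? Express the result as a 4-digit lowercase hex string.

Key decimal bytes [131, 35, 117, 43, 113] = 83 23 75 2b 71 is 5 bytes > B = 4, so hash it first: H(key) = 69 4e, then zero-pad to 4 bytes: K' = 69 4e 00 00.
K' ⊕ ipad = 5f 78 36 36.  K' ⊕ opad = 35 12 5c 5c.
Inner input = (K'⊕ipad) ∥ m = 5f 78 36 36 ∥ 6f.
Inner hash: even-index sum = 260 mod 256 = 4; odd-index sum = 174 mod 256 = 174 → 04 ae.
Outer input = (K'⊕opad) ∥ inner = 35 12 5c 5c ∥ 04 ae.
Outer hash (tag): even-index sum = 149 mod 256 = 149; odd-index sum = 284 mod 256 = 28 → 95 1c.

951c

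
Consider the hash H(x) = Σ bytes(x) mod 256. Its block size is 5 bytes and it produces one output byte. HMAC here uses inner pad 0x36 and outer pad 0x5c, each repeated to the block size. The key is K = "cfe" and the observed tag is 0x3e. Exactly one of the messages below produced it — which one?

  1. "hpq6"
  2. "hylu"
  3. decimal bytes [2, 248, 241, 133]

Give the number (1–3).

Key "cfe" = 63 66 65 is 3 bytes ≤ B = 5; zero-pad to 5 bytes: K' = 63 66 65 00 00.
K' ⊕ ipad = 55 50 53 36 36; K' ⊕ opad = 3f 3a 39 5c 5c.
m1: inner = H(55 50 53 36 36 68 70 71 36) = e3; tag = H(3f 3a 39 5c 5c e3) = 4d
m2: inner = H(55 50 53 36 36 68 79 6c 75) = 26; tag = H(3f 3a 39 5c 5c 26) = 90
m3: inner = H(55 50 53 36 36 02 f8 f1 85) = d4; tag = H(3f 3a 39 5c 5c d4) = 3e ← matches

3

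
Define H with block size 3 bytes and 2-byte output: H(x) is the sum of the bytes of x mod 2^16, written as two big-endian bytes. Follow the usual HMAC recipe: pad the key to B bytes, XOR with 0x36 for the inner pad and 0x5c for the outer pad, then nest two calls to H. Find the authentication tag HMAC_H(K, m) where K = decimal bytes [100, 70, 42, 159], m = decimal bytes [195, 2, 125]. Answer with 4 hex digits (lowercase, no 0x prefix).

01dd

Key decimal bytes [100, 70, 42, 159] = 64 46 2a 9f is 4 bytes > B = 3, so hash it first: H(key) = 01 73, then zero-pad to 3 bytes: K' = 01 73 00.
K' ⊕ ipad = 37 45 36.  K' ⊕ opad = 5d 2f 5c.
Inner input = (K'⊕ipad) ∥ m = 37 45 36 ∥ c3 02 7d.
Inner hash: sum = 55+69+54+195+2+125 = 500 → 01 f4.
Outer input = (K'⊕opad) ∥ inner = 5d 2f 5c ∥ 01 f4.
Outer hash (tag): sum = 93+47+92+1+244 = 477 → 01 dd.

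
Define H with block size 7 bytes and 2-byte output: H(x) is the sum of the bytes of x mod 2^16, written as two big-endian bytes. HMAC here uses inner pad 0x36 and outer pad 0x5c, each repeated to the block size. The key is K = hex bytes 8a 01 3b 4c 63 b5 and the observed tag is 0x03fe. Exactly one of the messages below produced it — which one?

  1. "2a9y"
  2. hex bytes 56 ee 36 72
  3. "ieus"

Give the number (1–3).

Key hex bytes 8a 01 3b 4c 63 b5 is 6 bytes ≤ B = 7; zero-pad to 7 bytes: K' = 8a 01 3b 4c 63 b5 00.
K' ⊕ ipad = bc 37 0d 7a 55 83 36; K' ⊕ opad = d6 5d 67 10 3f e9 5c.
m1: inner = H(bc 37 0d 7a 55 83 36 32 61 39 79) = 03 cd; tag = H(d6 5d 67 10 3f e9 5c 03 cd) = 03fe ← matches
m2: inner = H(bc 37 0d 7a 55 83 36 56 ee 36 72) = 04 74; tag = H(d6 5d 67 10 3f e9 5c 04 74) = 03a6
m3: inner = H(bc 37 0d 7a 55 83 36 69 65 75 73) = 04 3e; tag = H(d6 5d 67 10 3f e9 5c 04 3e) = 0370

1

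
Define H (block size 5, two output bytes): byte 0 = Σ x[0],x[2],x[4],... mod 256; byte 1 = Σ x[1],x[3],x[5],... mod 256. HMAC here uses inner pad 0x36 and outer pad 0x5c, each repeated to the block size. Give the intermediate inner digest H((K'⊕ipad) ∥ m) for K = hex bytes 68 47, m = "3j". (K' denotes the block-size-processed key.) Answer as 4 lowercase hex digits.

Key hex bytes 68 47 is 2 bytes ≤ B = 5; zero-pad to 5 bytes: K' = 68 47 00 00 00.
K' ⊕ ipad = 5e 71 36 36 36.
Inner input = 5e 71 36 36 36 ∥ 33 6a.
Inner hash: even-index sum = 308 mod 256 = 52; odd-index sum = 218 mod 256 = 218 → 34 da.

34da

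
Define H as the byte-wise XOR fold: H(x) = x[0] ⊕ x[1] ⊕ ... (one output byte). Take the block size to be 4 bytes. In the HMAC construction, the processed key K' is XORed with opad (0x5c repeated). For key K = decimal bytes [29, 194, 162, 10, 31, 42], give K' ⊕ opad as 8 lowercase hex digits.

Key decimal bytes [29, 194, 162, 10, 31, 42] = 1d c2 a2 0a 1f 2a is 6 bytes > B = 4, so hash it first: H(key) = 42, then zero-pad to 4 bytes: K' = 42 00 00 00.
XOR each byte with 0x5c: 42⊕5c=1e, 00⊕5c=5c, 00⊕5c=5c, 00⊕5c=5c.

1e5c5c5c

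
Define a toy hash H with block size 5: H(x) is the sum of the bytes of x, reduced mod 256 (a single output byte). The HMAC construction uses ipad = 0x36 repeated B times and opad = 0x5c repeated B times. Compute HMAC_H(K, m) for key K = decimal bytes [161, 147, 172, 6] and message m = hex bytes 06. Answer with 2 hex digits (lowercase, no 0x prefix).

b4

Key decimal bytes [161, 147, 172, 6] = a1 93 ac 06 is 4 bytes ≤ B = 5; zero-pad to 5 bytes: K' = a1 93 ac 06 00.
K' ⊕ ipad = 97 a5 9a 30 36.  K' ⊕ opad = fd cf f0 5a 5c.
Inner input = (K'⊕ipad) ∥ m = 97 a5 9a 30 36 ∥ 06.
Inner hash: sum = 151+165+154+48+54+6 = 578; mod 256 = 66 → 42.
Outer input = (K'⊕opad) ∥ inner = fd cf f0 5a 5c ∥ 42.
Outer hash (tag): sum = 253+207+240+90+92+66 = 948; mod 256 = 180 → b4.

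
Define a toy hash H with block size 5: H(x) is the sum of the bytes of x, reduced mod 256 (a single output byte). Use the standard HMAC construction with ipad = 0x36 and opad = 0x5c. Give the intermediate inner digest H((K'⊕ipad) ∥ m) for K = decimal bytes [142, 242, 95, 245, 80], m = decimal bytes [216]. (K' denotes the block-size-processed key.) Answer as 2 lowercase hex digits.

Key decimal bytes [142, 242, 95, 245, 80] = 8e f2 5f f5 50 is exactly B = 5 bytes: K' = 8e f2 5f f5 50.
K' ⊕ ipad = b8 c4 69 c3 66.
Inner input = b8 c4 69 c3 66 ∥ d8.
Inner hash: sum = 184+196+105+195+102+216 = 998; mod 256 = 230 → e6.

e6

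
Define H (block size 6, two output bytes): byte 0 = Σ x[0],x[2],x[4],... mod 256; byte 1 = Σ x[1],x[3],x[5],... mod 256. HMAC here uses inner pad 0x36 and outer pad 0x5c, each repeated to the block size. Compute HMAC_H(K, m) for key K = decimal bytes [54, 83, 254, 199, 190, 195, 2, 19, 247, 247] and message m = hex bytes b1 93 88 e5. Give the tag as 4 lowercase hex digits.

f128

Key decimal bytes [54, 83, 254, 199, 190, 195, 2, 19, 247, 247] = 36 53 fe c7 be c3 02 13 f7 f7 is 10 bytes > B = 6, so hash it first: H(key) = eb e7, then zero-pad to 6 bytes: K' = eb e7 00 00 00 00.
K' ⊕ ipad = dd d1 36 36 36 36.  K' ⊕ opad = b7 bb 5c 5c 5c 5c.
Inner input = (K'⊕ipad) ∥ m = dd d1 36 36 36 36 ∥ b1 93 88 e5.
Inner hash: even-index sum = 642 mod 256 = 130; odd-index sum = 693 mod 256 = 181 → 82 b5.
Outer input = (K'⊕opad) ∥ inner = b7 bb 5c 5c 5c 5c ∥ 82 b5.
Outer hash (tag): even-index sum = 497 mod 256 = 241; odd-index sum = 552 mod 256 = 40 → f1 28.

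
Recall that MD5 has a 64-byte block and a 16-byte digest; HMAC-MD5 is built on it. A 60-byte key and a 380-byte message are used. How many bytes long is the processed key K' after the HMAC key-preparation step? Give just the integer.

Key is 60 ≤ 64 bytes, zero-padded: |K'| = 64.

64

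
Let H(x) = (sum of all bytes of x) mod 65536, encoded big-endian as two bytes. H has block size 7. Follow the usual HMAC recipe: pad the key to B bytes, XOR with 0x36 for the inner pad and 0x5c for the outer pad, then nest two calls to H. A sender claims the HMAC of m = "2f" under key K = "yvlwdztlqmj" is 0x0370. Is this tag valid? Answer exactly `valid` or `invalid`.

Key "yvlwdztlqmj" = 79 76 6c 77 64 7a 74 6c 71 6d 6a is 11 bytes > B = 7, so hash it first: H(key) = 04 d8, then zero-pad to 7 bytes: K' = 04 d8 00 00 00 00 00.
K' ⊕ ipad = 32 ee 36 36 36 36 36; K' ⊕ opad = 58 84 5c 5c 5c 5c 5c.
Inner hash: sum = 50+238+54+54+54+54+54+50+102 = 710 → 02 c6.
Outer hash (recomputed tag): sum = 88+132+92+92+92+92+92+2+198 = 880 → 03 70.
Recomputed tag = 0370; claimed = 0370 → match.

valid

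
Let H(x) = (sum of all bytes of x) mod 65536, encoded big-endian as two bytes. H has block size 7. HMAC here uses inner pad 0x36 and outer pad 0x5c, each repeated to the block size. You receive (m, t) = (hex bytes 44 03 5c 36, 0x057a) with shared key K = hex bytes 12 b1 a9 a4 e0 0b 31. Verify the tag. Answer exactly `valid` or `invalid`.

valid

Key hex bytes 12 b1 a9 a4 e0 0b 31 is exactly B = 7 bytes: K' = 12 b1 a9 a4 e0 0b 31.
K' ⊕ ipad = 24 87 9f 92 d6 3d 07; K' ⊕ opad = 4e ed f5 f8 bc 57 6d.
Inner hash: sum = 36+135+159+146+214+61+7+68+3+92+54 = 975 → 03 cf.
Outer hash (recomputed tag): sum = 78+237+245+248+188+87+109+3+207 = 1402 → 05 7a.
Recomputed tag = 057a; claimed = 057a → match.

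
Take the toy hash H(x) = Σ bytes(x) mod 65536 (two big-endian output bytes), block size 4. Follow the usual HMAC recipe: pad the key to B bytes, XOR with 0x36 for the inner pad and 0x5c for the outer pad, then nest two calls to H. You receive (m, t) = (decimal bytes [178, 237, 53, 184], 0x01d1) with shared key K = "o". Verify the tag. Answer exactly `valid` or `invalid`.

Key "o" = 6f is 1 byte ≤ B = 4; zero-pad to 4 bytes: K' = 6f 00 00 00.
K' ⊕ ipad = 59 36 36 36; K' ⊕ opad = 33 5c 5c 5c.
Inner hash: sum = 89+54+54+54+178+237+53+184 = 903 → 03 87.
Outer hash (recomputed tag): sum = 51+92+92+92+3+135 = 465 → 01 d1.
Recomputed tag = 01d1; claimed = 01d1 → match.

valid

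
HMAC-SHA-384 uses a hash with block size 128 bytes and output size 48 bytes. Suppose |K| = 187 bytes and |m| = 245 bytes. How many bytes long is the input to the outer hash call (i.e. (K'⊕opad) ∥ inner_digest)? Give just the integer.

Key is 187 > 128 bytes, so it is hashed to 48 bytes then zero-padded to 128: |K'| = 128.
Outer input = (K'⊕opad) ∥ H(inner) → 128 + 48 = 176 bytes.

176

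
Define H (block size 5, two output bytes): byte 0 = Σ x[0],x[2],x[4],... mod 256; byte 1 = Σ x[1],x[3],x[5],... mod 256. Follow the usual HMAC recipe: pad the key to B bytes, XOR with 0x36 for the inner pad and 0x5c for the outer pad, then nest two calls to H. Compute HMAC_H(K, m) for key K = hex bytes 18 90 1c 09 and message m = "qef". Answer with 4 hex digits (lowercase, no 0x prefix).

Key hex bytes 18 90 1c 09 is 4 bytes ≤ B = 5; zero-pad to 5 bytes: K' = 18 90 1c 09 00.
K' ⊕ ipad = 2e a6 2a 3f 36.  K' ⊕ opad = 44 cc 40 55 5c.
Inner input = (K'⊕ipad) ∥ m = 2e a6 2a 3f 36 ∥ 71 65 66.
Inner hash: even-index sum = 243 mod 256 = 243; odd-index sum = 444 mod 256 = 188 → f3 bc.
Outer input = (K'⊕opad) ∥ inner = 44 cc 40 55 5c ∥ f3 bc.
Outer hash (tag): even-index sum = 412 mod 256 = 156; odd-index sum = 532 mod 256 = 20 → 9c 14.

9c14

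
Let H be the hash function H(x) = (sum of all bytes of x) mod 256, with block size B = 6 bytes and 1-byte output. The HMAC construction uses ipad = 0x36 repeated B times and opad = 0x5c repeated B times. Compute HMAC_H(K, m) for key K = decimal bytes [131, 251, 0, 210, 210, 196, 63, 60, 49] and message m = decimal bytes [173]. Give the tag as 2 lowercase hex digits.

f9

Key decimal bytes [131, 251, 0, 210, 210, 196, 63, 60, 49] = 83 fb 00 d2 d2 c4 3f 3c 31 is 9 bytes > B = 6, so hash it first: H(key) = 92, then zero-pad to 6 bytes: K' = 92 00 00 00 00 00.
K' ⊕ ipad = a4 36 36 36 36 36.  K' ⊕ opad = ce 5c 5c 5c 5c 5c.
Inner input = (K'⊕ipad) ∥ m = a4 36 36 36 36 36 ∥ ad.
Inner hash: sum = 164+54+54+54+54+54+173 = 607; mod 256 = 95 → 5f.
Outer input = (K'⊕opad) ∥ inner = ce 5c 5c 5c 5c 5c ∥ 5f.
Outer hash (tag): sum = 206+92+92+92+92+92+95 = 761; mod 256 = 249 → f9.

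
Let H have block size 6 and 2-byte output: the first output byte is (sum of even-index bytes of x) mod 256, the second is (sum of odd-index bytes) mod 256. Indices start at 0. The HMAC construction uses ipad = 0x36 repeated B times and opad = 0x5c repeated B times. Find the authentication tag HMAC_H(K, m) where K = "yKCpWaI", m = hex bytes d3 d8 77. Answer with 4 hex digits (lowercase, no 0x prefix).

Key "yKCpWaI" = 79 4b 43 70 57 61 49 is 7 bytes > B = 6, so hash it first: H(key) = 5c 1c, then zero-pad to 6 bytes: K' = 5c 1c 00 00 00 00.
K' ⊕ ipad = 6a 2a 36 36 36 36.  K' ⊕ opad = 00 40 5c 5c 5c 5c.
Inner input = (K'⊕ipad) ∥ m = 6a 2a 36 36 36 36 ∥ d3 d8 77.
Inner hash: even-index sum = 544 mod 256 = 32; odd-index sum = 366 mod 256 = 110 → 20 6e.
Outer input = (K'⊕opad) ∥ inner = 00 40 5c 5c 5c 5c ∥ 20 6e.
Outer hash (tag): even-index sum = 216 mod 256 = 216; odd-index sum = 358 mod 256 = 102 → d8 66.

d866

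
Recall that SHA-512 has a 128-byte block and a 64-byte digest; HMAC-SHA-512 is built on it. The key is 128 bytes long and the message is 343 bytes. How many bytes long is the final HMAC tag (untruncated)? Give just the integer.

64

The tag is one SHA-512 digest: 64 bytes.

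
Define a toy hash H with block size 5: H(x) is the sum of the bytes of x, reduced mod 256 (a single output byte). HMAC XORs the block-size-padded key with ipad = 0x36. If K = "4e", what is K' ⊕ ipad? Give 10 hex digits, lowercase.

Key "4e" = 34 65 is 2 bytes ≤ B = 5; zero-pad to 5 bytes: K' = 34 65 00 00 00.
XOR each byte with 0x36: 34⊕36=02, 65⊕36=53, 00⊕36=36, 00⊕36=36, 00⊕36=36.

0253363636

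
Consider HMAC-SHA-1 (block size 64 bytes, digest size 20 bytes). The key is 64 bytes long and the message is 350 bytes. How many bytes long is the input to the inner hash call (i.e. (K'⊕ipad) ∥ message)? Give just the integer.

414

Key is 64 ≤ 64 bytes, zero-padded: |K'| = 64.
Inner input = (K'⊕ipad) ∥ m → 64 + 350 = 414 bytes.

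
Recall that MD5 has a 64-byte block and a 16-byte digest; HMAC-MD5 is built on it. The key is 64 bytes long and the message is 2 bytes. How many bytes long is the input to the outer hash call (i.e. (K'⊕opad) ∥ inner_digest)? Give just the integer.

Key is 64 ≤ 64 bytes, zero-padded: |K'| = 64.
Outer input = (K'⊕opad) ∥ H(inner) → 64 + 16 = 80 bytes.

80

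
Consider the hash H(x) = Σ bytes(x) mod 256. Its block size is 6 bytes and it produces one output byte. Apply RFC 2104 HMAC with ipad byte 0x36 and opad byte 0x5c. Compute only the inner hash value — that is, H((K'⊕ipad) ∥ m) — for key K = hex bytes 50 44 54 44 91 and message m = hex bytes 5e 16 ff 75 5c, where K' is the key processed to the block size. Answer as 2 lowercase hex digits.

cd

Key hex bytes 50 44 54 44 91 is 5 bytes ≤ B = 6; zero-pad to 6 bytes: K' = 50 44 54 44 91 00.
K' ⊕ ipad = 66 72 62 72 a7 36.
Inner input = 66 72 62 72 a7 36 ∥ 5e 16 ff 75 5c.
Inner hash: sum = 102+114+98+114+167+54+94+22+255+117+92 = 1229; mod 256 = 205 → cd.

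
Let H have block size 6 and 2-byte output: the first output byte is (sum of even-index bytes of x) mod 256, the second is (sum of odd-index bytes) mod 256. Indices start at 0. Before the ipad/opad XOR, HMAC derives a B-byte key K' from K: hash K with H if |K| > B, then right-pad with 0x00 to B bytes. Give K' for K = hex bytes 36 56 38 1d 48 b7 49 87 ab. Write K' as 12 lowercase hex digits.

|K| = 9 > B = 6, so first hash the key.
H(K): even-index sum = 426 mod 256 = 170; odd-index sum = 433 mod 256 = 177 → aa b1.
Zero-pad H(K) = aa b1 to 6 bytes: K' = aa b1 00 00 00 00.

aab100000000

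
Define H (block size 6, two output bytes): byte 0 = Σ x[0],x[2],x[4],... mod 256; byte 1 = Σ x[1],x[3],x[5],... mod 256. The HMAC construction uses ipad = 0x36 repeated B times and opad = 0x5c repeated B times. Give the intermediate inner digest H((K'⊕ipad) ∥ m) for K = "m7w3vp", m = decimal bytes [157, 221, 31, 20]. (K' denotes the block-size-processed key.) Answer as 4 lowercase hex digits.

Key "m7w3vp" = 6d 37 77 33 76 70 is exactly B = 6 bytes: K' = 6d 37 77 33 76 70.
K' ⊕ ipad = 5b 01 41 05 40 46.
Inner input = 5b 01 41 05 40 46 ∥ 9d dd 1f 14.
Inner hash: even-index sum = 408 mod 256 = 152; odd-index sum = 317 mod 256 = 61 → 98 3d.

983d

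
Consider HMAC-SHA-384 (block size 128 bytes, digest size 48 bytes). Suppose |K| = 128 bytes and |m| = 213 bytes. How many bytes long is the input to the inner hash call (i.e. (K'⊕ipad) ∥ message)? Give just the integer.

341

Key is 128 ≤ 128 bytes, zero-padded: |K'| = 128.
Inner input = (K'⊕ipad) ∥ m → 128 + 213 = 341 bytes.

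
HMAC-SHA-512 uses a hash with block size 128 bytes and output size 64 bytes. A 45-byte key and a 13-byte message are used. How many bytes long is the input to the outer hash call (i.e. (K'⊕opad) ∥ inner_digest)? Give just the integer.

Key is 45 ≤ 128 bytes, zero-padded: |K'| = 128.
Outer input = (K'⊕opad) ∥ H(inner) → 128 + 64 = 192 bytes.

192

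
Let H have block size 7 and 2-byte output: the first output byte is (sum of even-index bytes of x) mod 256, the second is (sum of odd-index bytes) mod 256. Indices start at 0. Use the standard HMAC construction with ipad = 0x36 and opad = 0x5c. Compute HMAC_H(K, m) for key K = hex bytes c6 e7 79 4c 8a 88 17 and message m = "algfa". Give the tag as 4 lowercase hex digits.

Key hex bytes c6 e7 79 4c 8a 88 17 is exactly B = 7 bytes: K' = c6 e7 79 4c 8a 88 17.
K' ⊕ ipad = f0 d1 4f 7a bc be 21.  K' ⊕ opad = 9a bb 25 10 d6 d4 4b.
Inner input = (K'⊕ipad) ∥ m = f0 d1 4f 7a bc be 21 ∥ 61 6c 67 66 61.
Inner hash: even-index sum = 750 mod 256 = 238; odd-index sum = 818 mod 256 = 50 → ee 32.
Outer input = (K'⊕opad) ∥ inner = 9a bb 25 10 d6 d4 4b ∥ ee 32.
Outer hash (tag): even-index sum = 530 mod 256 = 18; odd-index sum = 653 mod 256 = 141 → 12 8d.

128d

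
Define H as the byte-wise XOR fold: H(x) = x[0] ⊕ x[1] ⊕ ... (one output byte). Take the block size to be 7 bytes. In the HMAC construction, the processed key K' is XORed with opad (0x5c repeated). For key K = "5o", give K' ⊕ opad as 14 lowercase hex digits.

Key "5o" = 35 6f is 2 bytes ≤ B = 7; zero-pad to 7 bytes: K' = 35 6f 00 00 00 00 00.
XOR each byte with 0x5c: 35⊕5c=69, 6f⊕5c=33, 00⊕5c=5c, 00⊕5c=5c, 00⊕5c=5c, 00⊕5c=5c, 00⊕5c=5c.

69335c5c5c5c5c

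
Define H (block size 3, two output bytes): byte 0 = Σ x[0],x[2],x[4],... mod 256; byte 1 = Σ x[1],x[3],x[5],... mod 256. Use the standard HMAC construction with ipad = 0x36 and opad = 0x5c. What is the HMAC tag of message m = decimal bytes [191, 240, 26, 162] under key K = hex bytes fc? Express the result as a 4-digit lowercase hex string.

0bee

Key hex bytes fc is 1 byte ≤ B = 3; zero-pad to 3 bytes: K' = fc 00 00.
K' ⊕ ipad = ca 36 36.  K' ⊕ opad = a0 5c 5c.
Inner input = (K'⊕ipad) ∥ m = ca 36 36 ∥ bf f0 1a a2.
Inner hash: even-index sum = 658 mod 256 = 146; odd-index sum = 271 mod 256 = 15 → 92 0f.
Outer input = (K'⊕opad) ∥ inner = a0 5c 5c ∥ 92 0f.
Outer hash (tag): even-index sum = 267 mod 256 = 11; odd-index sum = 238 mod 256 = 238 → 0b ee.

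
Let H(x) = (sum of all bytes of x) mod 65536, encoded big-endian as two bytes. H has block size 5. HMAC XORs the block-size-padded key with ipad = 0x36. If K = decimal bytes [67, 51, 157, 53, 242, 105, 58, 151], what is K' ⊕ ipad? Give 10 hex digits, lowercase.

Key decimal bytes [67, 51, 157, 53, 242, 105, 58, 151] = 43 33 9d 35 f2 69 3a 97 is 8 bytes > B = 5, so hash it first: H(key) = 03 74, then zero-pad to 5 bytes: K' = 03 74 00 00 00.
XOR each byte with 0x36: 03⊕36=35, 74⊕36=42, 00⊕36=36, 00⊕36=36, 00⊕36=36.

3542363636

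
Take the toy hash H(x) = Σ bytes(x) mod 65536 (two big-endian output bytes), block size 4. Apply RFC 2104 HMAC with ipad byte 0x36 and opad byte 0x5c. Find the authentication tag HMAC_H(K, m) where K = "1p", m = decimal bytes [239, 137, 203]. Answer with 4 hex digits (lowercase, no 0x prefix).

Key "1p" = 31 70 is 2 bytes ≤ B = 4; zero-pad to 4 bytes: K' = 31 70 00 00.
K' ⊕ ipad = 07 46 36 36.  K' ⊕ opad = 6d 2c 5c 5c.
Inner input = (K'⊕ipad) ∥ m = 07 46 36 36 ∥ ef 89 cb.
Inner hash: sum = 7+70+54+54+239+137+203 = 764 → 02 fc.
Outer input = (K'⊕opad) ∥ inner = 6d 2c 5c 5c ∥ 02 fc.
Outer hash (tag): sum = 109+44+92+92+2+252 = 591 → 02 4f.

024f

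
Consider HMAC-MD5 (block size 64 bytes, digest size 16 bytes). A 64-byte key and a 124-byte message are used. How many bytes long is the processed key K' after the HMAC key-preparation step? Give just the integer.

Key is 64 ≤ 64 bytes, zero-padded: |K'| = 64.

64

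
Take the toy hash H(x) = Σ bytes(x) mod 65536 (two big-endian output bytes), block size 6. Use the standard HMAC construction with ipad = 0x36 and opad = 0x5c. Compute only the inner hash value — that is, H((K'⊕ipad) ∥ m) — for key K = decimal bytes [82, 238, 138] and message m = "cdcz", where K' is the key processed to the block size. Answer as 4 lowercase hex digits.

Key decimal bytes [82, 238, 138] = 52 ee 8a is 3 bytes ≤ B = 6; zero-pad to 6 bytes: K' = 52 ee 8a 00 00 00.
K' ⊕ ipad = 64 d8 bc 36 36 36.
Inner input = 64 d8 bc 36 36 36 ∥ 63 64 63 7a.
Inner hash: sum = 100+216+188+54+54+54+99+100+99+122 = 1086 → 04 3e.

043e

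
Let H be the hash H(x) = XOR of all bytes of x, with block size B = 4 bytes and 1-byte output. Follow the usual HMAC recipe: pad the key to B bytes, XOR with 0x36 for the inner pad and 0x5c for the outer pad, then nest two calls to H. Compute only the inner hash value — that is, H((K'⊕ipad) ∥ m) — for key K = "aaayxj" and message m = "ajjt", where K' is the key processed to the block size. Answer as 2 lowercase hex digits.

Key "aaayxj" = 61 61 61 79 78 6a is 6 bytes > B = 4, so hash it first: H(key) = 0a, then zero-pad to 4 bytes: K' = 0a 00 00 00.
K' ⊕ ipad = 3c 36 36 36.
Inner input = 3c 36 36 36 ∥ 61 6a 6a 74.
Inner hash: XOR 3c⊕36⊕36⊕36⊕61⊕6a⊕6a⊕74 = 1f.

1f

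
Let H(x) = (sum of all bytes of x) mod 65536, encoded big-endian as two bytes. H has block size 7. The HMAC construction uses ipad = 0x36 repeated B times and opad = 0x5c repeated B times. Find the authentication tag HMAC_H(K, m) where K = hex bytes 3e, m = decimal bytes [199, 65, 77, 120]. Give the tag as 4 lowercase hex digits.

02a6

Key hex bytes 3e is 1 byte ≤ B = 7; zero-pad to 7 bytes: K' = 3e 00 00 00 00 00 00.
K' ⊕ ipad = 08 36 36 36 36 36 36.  K' ⊕ opad = 62 5c 5c 5c 5c 5c 5c.
Inner input = (K'⊕ipad) ∥ m = 08 36 36 36 36 36 36 ∥ c7 41 4d 78.
Inner hash: sum = 8+54+54+54+54+54+54+199+65+77+120 = 793 → 03 19.
Outer input = (K'⊕opad) ∥ inner = 62 5c 5c 5c 5c 5c 5c ∥ 03 19.
Outer hash (tag): sum = 98+92+92+92+92+92+92+3+25 = 678 → 02 a6.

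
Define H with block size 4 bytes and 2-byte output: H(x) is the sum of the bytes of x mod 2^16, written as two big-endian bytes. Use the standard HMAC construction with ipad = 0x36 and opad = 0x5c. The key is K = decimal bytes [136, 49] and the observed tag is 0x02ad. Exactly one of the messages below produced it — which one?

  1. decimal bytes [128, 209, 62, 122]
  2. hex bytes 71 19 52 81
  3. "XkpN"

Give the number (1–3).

3

Key decimal bytes [136, 49] = 88 31 is 2 bytes ≤ B = 4; zero-pad to 4 bytes: K' = 88 31 00 00.
K' ⊕ ipad = be 07 36 36; K' ⊕ opad = d4 6d 5c 5c.
m1: inner = H(be 07 36 36 80 d1 3e 7a) = 03 3a; tag = H(d4 6d 5c 5c 03 3a) = 0236
m2: inner = H(be 07 36 36 71 19 52 81) = 02 8e; tag = H(d4 6d 5c 5c 02 8e) = 0289
m3: inner = H(be 07 36 36 58 6b 70 4e) = 02 b2; tag = H(d4 6d 5c 5c 02 b2) = 02ad ← matches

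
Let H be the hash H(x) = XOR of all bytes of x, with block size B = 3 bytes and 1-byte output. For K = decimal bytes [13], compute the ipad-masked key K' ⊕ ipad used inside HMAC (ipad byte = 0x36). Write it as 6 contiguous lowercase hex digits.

Key decimal bytes [13] = 0d is 1 byte ≤ B = 3; zero-pad to 3 bytes: K' = 0d 00 00.
XOR each byte with 0x36: 0d⊕36=3b, 00⊕36=36, 00⊕36=36.

3b3636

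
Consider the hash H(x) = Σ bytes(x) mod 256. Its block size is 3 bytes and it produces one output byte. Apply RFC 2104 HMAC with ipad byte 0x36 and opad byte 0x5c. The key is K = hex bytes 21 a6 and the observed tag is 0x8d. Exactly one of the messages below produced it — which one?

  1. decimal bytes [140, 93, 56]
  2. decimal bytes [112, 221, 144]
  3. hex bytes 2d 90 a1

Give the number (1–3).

2

Key hex bytes 21 a6 is 2 bytes ≤ B = 3; zero-pad to 3 bytes: K' = 21 a6 00.
K' ⊕ ipad = 17 90 36; K' ⊕ opad = 7d fa 5c.
m1: inner = H(17 90 36 8c 5d 38) = fe; tag = H(7d fa 5c fe) = d1
m2: inner = H(17 90 36 70 dd 90) = ba; tag = H(7d fa 5c ba) = 8d ← matches
m3: inner = H(17 90 36 2d 90 a1) = 3b; tag = H(7d fa 5c 3b) = 0e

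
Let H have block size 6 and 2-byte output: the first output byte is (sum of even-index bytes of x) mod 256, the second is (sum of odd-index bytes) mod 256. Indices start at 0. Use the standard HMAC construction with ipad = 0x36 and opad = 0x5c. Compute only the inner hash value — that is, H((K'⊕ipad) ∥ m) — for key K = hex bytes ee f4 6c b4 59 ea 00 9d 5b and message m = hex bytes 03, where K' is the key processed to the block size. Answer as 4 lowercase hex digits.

a785

Key hex bytes ee f4 6c b4 59 ea 00 9d 5b is 9 bytes > B = 6, so hash it first: H(key) = 0e 2f, then zero-pad to 6 bytes: K' = 0e 2f 00 00 00 00.
K' ⊕ ipad = 38 19 36 36 36 36.
Inner input = 38 19 36 36 36 36 ∥ 03.
Inner hash: even-index sum = 167 mod 256 = 167; odd-index sum = 133 mod 256 = 133 → a7 85.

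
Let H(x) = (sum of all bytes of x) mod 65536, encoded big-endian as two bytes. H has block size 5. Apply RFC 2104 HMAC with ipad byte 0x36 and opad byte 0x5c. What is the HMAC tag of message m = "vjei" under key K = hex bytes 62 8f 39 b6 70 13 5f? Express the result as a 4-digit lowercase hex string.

028b

Key hex bytes 62 8f 39 b6 70 13 5f is 7 bytes > B = 5, so hash it first: H(key) = 02 c2, then zero-pad to 5 bytes: K' = 02 c2 00 00 00.
K' ⊕ ipad = 34 f4 36 36 36.  K' ⊕ opad = 5e 9e 5c 5c 5c.
Inner input = (K'⊕ipad) ∥ m = 34 f4 36 36 36 ∥ 76 6a 65 69.
Inner hash: sum = 52+244+54+54+54+118+106+101+105 = 888 → 03 78.
Outer input = (K'⊕opad) ∥ inner = 5e 9e 5c 5c 5c ∥ 03 78.
Outer hash (tag): sum = 94+158+92+92+92+3+120 = 651 → 02 8b.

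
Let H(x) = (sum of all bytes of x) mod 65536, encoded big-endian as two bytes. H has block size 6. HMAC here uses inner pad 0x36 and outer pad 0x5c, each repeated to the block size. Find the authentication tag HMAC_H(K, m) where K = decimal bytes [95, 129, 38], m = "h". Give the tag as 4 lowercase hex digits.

02aa

Key decimal bytes [95, 129, 38] = 5f 81 26 is 3 bytes ≤ B = 6; zero-pad to 6 bytes: K' = 5f 81 26 00 00 00.
K' ⊕ ipad = 69 b7 10 36 36 36.  K' ⊕ opad = 03 dd 7a 5c 5c 5c.
Inner input = (K'⊕ipad) ∥ m = 69 b7 10 36 36 36 ∥ 68.
Inner hash: sum = 105+183+16+54+54+54+104 = 570 → 02 3a.
Outer input = (K'⊕opad) ∥ inner = 03 dd 7a 5c 5c 5c ∥ 02 3a.
Outer hash (tag): sum = 3+221+122+92+92+92+2+58 = 682 → 02 aa.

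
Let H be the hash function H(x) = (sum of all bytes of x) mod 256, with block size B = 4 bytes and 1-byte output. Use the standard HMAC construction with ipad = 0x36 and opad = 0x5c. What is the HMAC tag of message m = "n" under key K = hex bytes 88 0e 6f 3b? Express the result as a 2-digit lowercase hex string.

8a

Key hex bytes 88 0e 6f 3b is exactly B = 4 bytes: K' = 88 0e 6f 3b.
K' ⊕ ipad = be 38 59 0d.  K' ⊕ opad = d4 52 33 67.
Inner input = (K'⊕ipad) ∥ m = be 38 59 0d ∥ 6e.
Inner hash: sum = 190+56+89+13+110 = 458; mod 256 = 202 → ca.
Outer input = (K'⊕opad) ∥ inner = d4 52 33 67 ∥ ca.
Outer hash (tag): sum = 212+82+51+103+202 = 650; mod 256 = 138 → 8a.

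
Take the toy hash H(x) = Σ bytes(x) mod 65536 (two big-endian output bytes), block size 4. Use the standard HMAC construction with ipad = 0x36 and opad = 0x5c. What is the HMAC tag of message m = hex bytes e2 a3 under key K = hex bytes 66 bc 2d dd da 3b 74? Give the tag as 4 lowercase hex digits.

Key hex bytes 66 bc 2d dd da 3b 74 is 7 bytes > B = 4, so hash it first: H(key) = 03 b5, then zero-pad to 4 bytes: K' = 03 b5 00 00.
K' ⊕ ipad = 35 83 36 36.  K' ⊕ opad = 5f e9 5c 5c.
Inner input = (K'⊕ipad) ∥ m = 35 83 36 36 ∥ e2 a3.
Inner hash: sum = 53+131+54+54+226+163 = 681 → 02 a9.
Outer input = (K'⊕opad) ∥ inner = 5f e9 5c 5c ∥ 02 a9.
Outer hash (tag): sum = 95+233+92+92+2+169 = 683 → 02 ab.

02ab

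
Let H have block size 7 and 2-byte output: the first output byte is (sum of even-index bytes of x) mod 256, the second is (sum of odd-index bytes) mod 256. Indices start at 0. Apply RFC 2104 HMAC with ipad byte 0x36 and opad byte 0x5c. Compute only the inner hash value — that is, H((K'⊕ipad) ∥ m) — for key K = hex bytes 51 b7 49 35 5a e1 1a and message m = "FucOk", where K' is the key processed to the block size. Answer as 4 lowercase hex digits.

426f

Key hex bytes 51 b7 49 35 5a e1 1a is exactly B = 7 bytes: K' = 51 b7 49 35 5a e1 1a.
K' ⊕ ipad = 67 81 7f 03 6c d7 2c.
Inner input = 67 81 7f 03 6c d7 2c ∥ 46 75 63 4f 6b.
Inner hash: even-index sum = 578 mod 256 = 66; odd-index sum = 623 mod 256 = 111 → 42 6f.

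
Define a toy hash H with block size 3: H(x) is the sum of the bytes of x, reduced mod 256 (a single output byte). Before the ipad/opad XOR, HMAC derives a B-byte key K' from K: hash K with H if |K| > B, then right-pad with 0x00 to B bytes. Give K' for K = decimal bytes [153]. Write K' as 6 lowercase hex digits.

990000

Key decimal bytes [153] = 99 is 1 byte ≤ B = 3; zero-pad to 3 bytes: K' = 99 00 00.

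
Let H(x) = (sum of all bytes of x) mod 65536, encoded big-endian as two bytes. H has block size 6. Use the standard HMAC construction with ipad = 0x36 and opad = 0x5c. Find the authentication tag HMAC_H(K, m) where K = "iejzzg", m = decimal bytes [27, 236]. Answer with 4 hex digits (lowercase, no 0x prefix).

022b

Key "iejzzg" = 69 65 6a 7a 7a 67 is exactly B = 6 bytes: K' = 69 65 6a 7a 7a 67.
K' ⊕ ipad = 5f 53 5c 4c 4c 51.  K' ⊕ opad = 35 39 36 26 26 3b.
Inner input = (K'⊕ipad) ∥ m = 5f 53 5c 4c 4c 51 ∥ 1b ec.
Inner hash: sum = 95+83+92+76+76+81+27+236 = 766 → 02 fe.
Outer input = (K'⊕opad) ∥ inner = 35 39 36 26 26 3b ∥ 02 fe.
Outer hash (tag): sum = 53+57+54+38+38+59+2+254 = 555 → 02 2b.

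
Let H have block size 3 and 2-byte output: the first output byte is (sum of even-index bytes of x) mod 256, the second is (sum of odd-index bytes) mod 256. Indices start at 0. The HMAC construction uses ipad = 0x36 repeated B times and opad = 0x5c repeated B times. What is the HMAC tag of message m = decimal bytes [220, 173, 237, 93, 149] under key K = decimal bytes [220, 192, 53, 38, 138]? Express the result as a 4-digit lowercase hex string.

Key decimal bytes [220, 192, 53, 38, 138] = dc c0 35 26 8a is 5 bytes > B = 3, so hash it first: H(key) = 9b e6, then zero-pad to 3 bytes: K' = 9b e6 00.
K' ⊕ ipad = ad d0 36.  K' ⊕ opad = c7 ba 5c.
Inner input = (K'⊕ipad) ∥ m = ad d0 36 ∥ dc ad ed 5d 95.
Inner hash: even-index sum = 493 mod 256 = 237; odd-index sum = 814 mod 256 = 46 → ed 2e.
Outer input = (K'⊕opad) ∥ inner = c7 ba 5c ∥ ed 2e.
Outer hash (tag): even-index sum = 337 mod 256 = 81; odd-index sum = 423 mod 256 = 167 → 51 a7.

51a7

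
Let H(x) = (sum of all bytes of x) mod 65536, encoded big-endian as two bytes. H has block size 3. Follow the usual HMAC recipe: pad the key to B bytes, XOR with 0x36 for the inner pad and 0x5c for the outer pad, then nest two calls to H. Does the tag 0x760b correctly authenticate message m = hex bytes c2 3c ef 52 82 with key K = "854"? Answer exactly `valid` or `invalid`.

invalid

Key "854" = 38 35 34 is exactly B = 3 bytes: K' = 38 35 34.
K' ⊕ ipad = 0e 03 02; K' ⊕ opad = 64 69 68.
Inner hash: sum = 14+3+2+194+60+239+82+130 = 724 → 02 d4.
Outer hash (recomputed tag): sum = 100+105+104+2+212 = 523 → 02 0b.
Recomputed tag = 020b; claimed = 760b → mismatch.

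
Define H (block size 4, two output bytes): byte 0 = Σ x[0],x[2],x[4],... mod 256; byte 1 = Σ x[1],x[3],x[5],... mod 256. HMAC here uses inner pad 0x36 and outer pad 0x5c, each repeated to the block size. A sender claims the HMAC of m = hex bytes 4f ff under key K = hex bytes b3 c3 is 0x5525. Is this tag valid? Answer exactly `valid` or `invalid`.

valid

Key hex bytes b3 c3 is 2 bytes ≤ B = 4; zero-pad to 4 bytes: K' = b3 c3 00 00.
K' ⊕ ipad = 85 f5 36 36; K' ⊕ opad = ef 9f 5c 5c.
Inner hash: even-index sum = 266 mod 256 = 10; odd-index sum = 554 mod 256 = 42 → 0a 2a.
Outer hash (recomputed tag): even-index sum = 341 mod 256 = 85; odd-index sum = 293 mod 256 = 37 → 55 25.
Recomputed tag = 5525; claimed = 5525 → match.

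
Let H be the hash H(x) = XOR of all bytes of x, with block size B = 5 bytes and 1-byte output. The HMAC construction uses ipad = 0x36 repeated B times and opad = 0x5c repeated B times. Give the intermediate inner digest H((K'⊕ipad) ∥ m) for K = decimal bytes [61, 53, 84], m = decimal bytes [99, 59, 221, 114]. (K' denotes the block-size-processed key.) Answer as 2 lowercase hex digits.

9d

Key decimal bytes [61, 53, 84] = 3d 35 54 is 3 bytes ≤ B = 5; zero-pad to 5 bytes: K' = 3d 35 54 00 00.
K' ⊕ ipad = 0b 03 62 36 36.
Inner input = 0b 03 62 36 36 ∥ 63 3b dd 72.
Inner hash: XOR 0b⊕03⊕62⊕36⊕36⊕63⊕3b⊕dd⊕72 = 9d.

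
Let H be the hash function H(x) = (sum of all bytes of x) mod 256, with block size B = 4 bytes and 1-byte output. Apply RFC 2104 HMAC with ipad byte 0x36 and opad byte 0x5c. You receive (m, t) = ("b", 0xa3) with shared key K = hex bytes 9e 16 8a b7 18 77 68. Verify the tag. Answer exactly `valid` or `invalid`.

Key hex bytes 9e 16 8a b7 18 77 68 is 7 bytes > B = 4, so hash it first: H(key) = ec, then zero-pad to 4 bytes: K' = ec 00 00 00.
K' ⊕ ipad = da 36 36 36; K' ⊕ opad = b0 5c 5c 5c.
Inner hash: sum = 218+54+54+54+98 = 478; mod 256 = 222 → de.
Outer hash (recomputed tag): sum = 176+92+92+92+222 = 674; mod 256 = 162 → a2.
Recomputed tag = a2; claimed = a3 → mismatch.

invalid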